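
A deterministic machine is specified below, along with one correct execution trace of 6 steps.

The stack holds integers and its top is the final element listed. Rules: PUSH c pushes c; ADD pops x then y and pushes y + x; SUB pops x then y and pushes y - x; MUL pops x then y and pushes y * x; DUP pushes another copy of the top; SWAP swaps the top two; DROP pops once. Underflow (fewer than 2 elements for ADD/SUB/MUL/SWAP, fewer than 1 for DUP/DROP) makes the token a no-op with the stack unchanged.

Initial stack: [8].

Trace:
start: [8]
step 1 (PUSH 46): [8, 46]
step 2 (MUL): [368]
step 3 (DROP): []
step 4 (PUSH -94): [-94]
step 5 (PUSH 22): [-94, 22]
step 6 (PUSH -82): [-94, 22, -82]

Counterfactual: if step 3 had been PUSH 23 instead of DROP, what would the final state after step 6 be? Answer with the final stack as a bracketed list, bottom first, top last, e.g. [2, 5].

(re-executing from step 3 with the substitution; state before step 3: [368])
step 3 (PUSH 23): [368, 23]
step 4 (PUSH -94): [368, 23, -94]
step 5 (PUSH 22): [368, 23, -94, 22]
step 6 (PUSH -82): [368, 23, -94, 22, -82]

[368, 23, -94, 22, -82]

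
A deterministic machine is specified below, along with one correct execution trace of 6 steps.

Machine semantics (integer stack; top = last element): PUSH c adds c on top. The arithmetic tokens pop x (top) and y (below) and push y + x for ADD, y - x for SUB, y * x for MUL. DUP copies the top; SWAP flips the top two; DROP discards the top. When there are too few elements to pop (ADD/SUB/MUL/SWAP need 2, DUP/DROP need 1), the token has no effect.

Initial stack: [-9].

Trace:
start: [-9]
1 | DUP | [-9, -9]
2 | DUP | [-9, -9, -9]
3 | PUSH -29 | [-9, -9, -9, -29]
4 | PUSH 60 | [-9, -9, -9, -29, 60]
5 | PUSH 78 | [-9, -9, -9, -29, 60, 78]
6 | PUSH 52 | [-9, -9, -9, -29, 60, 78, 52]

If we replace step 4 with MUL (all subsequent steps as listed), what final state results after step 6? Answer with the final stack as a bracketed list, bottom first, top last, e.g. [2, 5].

(re-executing from step 4 with the substitution; state before step 4: [-9, -9, -9, -29])
4 | MUL | [-9, -9, 261]
5 | PUSH 78 | [-9, -9, 261, 78]
6 | PUSH 52 | [-9, -9, 261, 78, 52]

[-9, -9, 261, 78, 52]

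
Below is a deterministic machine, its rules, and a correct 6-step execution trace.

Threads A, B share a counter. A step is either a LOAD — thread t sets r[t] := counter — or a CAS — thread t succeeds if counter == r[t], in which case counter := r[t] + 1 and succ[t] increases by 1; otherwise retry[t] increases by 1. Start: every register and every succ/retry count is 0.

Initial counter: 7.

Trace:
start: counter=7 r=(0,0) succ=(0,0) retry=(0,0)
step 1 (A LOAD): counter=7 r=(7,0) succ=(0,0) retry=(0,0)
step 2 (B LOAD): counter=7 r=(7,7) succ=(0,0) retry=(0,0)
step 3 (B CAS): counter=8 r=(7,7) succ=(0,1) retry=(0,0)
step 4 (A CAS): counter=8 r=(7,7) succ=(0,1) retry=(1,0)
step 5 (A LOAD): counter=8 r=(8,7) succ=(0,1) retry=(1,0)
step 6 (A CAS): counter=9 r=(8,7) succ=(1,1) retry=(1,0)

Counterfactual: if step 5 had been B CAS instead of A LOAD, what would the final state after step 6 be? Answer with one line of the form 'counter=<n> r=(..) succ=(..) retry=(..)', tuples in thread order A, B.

counter=8 r=(7,7) succ=(0,1) retry=(2,1)

(re-executing from step 5 with the substitution; state before step 5: counter=8 r=(7,7) succ=(0,1) retry=(1,0))
step 5 (B CAS): counter=8 r=(7,7) succ=(0,1) retry=(1,1)
step 6 (A CAS): counter=8 r=(7,7) succ=(0,1) retry=(2,1)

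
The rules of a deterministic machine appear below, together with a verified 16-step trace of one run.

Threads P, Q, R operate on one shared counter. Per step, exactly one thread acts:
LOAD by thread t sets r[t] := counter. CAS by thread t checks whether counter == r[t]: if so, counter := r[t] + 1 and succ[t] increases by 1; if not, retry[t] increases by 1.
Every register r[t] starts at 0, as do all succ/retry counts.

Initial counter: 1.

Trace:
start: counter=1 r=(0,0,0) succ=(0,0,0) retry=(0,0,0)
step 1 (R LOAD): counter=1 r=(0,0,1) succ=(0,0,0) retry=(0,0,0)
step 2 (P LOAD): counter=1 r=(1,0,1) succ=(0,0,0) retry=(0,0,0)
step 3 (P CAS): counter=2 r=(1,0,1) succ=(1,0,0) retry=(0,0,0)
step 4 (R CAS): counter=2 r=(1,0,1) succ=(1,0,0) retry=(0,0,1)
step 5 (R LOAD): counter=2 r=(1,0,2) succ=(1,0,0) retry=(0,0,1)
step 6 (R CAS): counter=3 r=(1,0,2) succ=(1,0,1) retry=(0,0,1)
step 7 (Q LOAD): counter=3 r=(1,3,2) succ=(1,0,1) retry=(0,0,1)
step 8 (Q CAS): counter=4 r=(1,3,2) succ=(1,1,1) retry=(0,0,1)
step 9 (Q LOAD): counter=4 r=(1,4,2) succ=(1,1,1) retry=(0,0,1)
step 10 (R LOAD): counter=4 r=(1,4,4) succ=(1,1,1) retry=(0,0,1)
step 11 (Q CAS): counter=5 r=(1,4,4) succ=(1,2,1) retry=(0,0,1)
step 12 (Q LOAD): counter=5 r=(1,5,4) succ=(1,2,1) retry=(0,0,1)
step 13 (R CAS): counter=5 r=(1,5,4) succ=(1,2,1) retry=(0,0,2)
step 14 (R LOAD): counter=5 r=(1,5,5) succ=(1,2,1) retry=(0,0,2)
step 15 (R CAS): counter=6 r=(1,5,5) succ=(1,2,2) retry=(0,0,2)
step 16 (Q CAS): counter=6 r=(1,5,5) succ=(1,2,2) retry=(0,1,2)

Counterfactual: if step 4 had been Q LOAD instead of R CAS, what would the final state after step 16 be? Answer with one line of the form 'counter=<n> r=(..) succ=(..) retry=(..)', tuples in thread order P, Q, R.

counter=6 r=(1,5,5) succ=(1,2,2) retry=(0,1,1)

(re-executing from step 4 with the substitution; state before step 4: counter=2 r=(1,0,1) succ=(1,0,0) retry=(0,0,0))
step 4 (Q LOAD): counter=2 r=(1,2,1) succ=(1,0,0) retry=(0,0,0)
step 5 (R LOAD): counter=2 r=(1,2,2) succ=(1,0,0) retry=(0,0,0)
step 6 (R CAS): counter=3 r=(1,2,2) succ=(1,0,1) retry=(0,0,0)
step 7 (Q LOAD): counter=3 r=(1,3,2) succ=(1,0,1) retry=(0,0,0)
step 8 (Q CAS): counter=4 r=(1,3,2) succ=(1,1,1) retry=(0,0,0)
step 9 (Q LOAD): counter=4 r=(1,4,2) succ=(1,1,1) retry=(0,0,0)
step 10 (R LOAD): counter=4 r=(1,4,4) succ=(1,1,1) retry=(0,0,0)
step 11 (Q CAS): counter=5 r=(1,4,4) succ=(1,2,1) retry=(0,0,0)
step 12 (Q LOAD): counter=5 r=(1,5,4) succ=(1,2,1) retry=(0,0,0)
step 13 (R CAS): counter=5 r=(1,5,4) succ=(1,2,1) retry=(0,0,1)
step 14 (R LOAD): counter=5 r=(1,5,5) succ=(1,2,1) retry=(0,0,1)
step 15 (R CAS): counter=6 r=(1,5,5) succ=(1,2,2) retry=(0,0,1)
step 16 (Q CAS): counter=6 r=(1,5,5) succ=(1,2,2) retry=(0,1,1)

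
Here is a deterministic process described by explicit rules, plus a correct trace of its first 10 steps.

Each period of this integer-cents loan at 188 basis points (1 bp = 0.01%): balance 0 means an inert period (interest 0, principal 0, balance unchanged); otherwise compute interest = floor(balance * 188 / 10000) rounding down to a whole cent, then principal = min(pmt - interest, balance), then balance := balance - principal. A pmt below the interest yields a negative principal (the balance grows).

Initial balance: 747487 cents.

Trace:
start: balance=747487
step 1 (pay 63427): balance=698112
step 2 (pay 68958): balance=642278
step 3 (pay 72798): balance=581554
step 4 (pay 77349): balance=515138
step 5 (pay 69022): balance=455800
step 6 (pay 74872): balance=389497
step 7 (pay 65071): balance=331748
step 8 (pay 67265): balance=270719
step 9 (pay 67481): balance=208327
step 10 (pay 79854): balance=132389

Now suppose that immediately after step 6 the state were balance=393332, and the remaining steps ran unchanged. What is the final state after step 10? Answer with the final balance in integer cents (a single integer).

state after step 6 := balance=393332
step 7 (pay 65071): balance=335655
step 8 (pay 67265): balance=274700
step 9 (pay 67481): balance=212383
step 10 (pay 79854): balance=136521

136521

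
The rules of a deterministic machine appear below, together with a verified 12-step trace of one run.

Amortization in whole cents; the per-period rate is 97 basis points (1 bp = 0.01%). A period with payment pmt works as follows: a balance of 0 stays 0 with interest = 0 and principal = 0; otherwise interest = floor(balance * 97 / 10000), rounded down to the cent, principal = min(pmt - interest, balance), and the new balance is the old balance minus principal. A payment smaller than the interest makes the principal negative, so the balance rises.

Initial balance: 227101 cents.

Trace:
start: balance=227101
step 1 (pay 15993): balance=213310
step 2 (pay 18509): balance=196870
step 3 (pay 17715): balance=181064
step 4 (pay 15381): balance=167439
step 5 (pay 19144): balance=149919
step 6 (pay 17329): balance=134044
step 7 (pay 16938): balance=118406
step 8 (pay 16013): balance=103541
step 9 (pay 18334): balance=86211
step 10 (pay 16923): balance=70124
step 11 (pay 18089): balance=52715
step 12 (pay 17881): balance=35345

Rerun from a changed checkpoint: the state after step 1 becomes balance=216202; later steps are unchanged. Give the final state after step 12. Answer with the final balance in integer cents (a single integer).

38559

state after step 1 := balance=216202
step 2 (pay 18509): balance=199790
step 3 (pay 17715): balance=184012
step 4 (pay 15381): balance=170415
step 5 (pay 19144): balance=152924
step 6 (pay 17329): balance=137078
step 7 (pay 16938): balance=121469
step 8 (pay 16013): balance=106634
step 9 (pay 18334): balance=89334
step 10 (pay 16923): balance=73277
step 11 (pay 18089): balance=55898
step 12 (pay 17881): balance=38559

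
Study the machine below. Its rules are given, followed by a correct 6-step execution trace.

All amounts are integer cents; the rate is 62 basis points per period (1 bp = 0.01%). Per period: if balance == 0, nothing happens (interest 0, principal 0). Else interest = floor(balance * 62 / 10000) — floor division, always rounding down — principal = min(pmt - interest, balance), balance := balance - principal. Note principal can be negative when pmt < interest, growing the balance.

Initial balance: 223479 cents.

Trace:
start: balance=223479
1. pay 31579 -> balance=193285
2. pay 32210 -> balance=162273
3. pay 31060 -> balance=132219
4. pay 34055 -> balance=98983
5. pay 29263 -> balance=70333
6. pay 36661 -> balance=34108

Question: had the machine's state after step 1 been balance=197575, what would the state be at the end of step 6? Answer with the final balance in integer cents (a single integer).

38531

state after step 1 := balance=197575
2. pay 32210 -> balance=166589
3. pay 31060 -> balance=136561
4. pay 34055 -> balance=103352
5. pay 29263 -> balance=74729
6. pay 36661 -> balance=38531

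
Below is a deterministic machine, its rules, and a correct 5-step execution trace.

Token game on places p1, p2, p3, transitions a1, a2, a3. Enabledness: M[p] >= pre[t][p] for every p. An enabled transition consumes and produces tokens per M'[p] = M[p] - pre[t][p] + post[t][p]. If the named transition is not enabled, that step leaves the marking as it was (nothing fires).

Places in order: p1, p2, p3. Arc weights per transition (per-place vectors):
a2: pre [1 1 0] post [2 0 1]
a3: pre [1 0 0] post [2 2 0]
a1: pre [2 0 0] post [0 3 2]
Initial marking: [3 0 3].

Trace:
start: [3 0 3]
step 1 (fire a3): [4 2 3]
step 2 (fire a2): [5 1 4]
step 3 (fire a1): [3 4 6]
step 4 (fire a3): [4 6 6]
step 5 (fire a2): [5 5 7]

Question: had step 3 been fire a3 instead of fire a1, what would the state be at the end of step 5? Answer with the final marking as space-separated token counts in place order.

(re-executing from step 3 with the substitution; state before step 3: [5 1 4])
step 3 (fire a3): [6 3 4]
step 4 (fire a3): [7 5 4]
step 5 (fire a2): [8 4 5]

8 4 5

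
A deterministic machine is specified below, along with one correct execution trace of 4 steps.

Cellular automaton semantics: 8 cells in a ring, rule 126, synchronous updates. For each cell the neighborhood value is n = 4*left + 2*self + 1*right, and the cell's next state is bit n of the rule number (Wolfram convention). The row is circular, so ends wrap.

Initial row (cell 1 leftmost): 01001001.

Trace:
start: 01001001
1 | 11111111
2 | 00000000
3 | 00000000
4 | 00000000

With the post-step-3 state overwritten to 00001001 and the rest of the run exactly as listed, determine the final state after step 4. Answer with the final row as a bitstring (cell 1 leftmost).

state after step 3 := 00001001
4 | 10011111

10011111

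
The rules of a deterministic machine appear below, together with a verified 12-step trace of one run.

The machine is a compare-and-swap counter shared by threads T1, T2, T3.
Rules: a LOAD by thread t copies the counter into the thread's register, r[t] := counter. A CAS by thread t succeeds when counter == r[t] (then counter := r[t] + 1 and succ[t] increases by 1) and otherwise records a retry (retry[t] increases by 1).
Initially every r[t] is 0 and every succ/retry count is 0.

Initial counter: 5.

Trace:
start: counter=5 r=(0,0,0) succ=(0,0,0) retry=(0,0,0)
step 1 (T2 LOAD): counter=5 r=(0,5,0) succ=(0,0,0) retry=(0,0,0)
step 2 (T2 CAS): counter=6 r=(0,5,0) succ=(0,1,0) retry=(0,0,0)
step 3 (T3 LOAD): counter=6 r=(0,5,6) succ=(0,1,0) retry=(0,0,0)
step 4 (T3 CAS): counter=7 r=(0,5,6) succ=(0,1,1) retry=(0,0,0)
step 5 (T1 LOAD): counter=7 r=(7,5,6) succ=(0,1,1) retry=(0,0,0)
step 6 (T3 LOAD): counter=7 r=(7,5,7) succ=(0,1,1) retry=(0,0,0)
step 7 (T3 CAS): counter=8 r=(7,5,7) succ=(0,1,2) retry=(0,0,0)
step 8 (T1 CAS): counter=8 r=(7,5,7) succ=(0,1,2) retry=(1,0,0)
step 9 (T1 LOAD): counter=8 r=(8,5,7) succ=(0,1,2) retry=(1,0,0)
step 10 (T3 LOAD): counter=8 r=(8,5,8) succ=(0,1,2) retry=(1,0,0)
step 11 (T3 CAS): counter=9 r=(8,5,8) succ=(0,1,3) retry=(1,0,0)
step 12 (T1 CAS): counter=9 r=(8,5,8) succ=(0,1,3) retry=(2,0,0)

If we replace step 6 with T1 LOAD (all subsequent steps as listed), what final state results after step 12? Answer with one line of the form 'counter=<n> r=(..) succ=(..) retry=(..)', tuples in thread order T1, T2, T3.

counter=9 r=(8,5,8) succ=(1,1,2) retry=(1,0,1)

(re-executing from step 6 with the substitution; state before step 6: counter=7 r=(7,5,6) succ=(0,1,1) retry=(0,0,0))
step 6 (T1 LOAD): counter=7 r=(7,5,6) succ=(0,1,1) retry=(0,0,0)
step 7 (T3 CAS): counter=7 r=(7,5,6) succ=(0,1,1) retry=(0,0,1)
step 8 (T1 CAS): counter=8 r=(7,5,6) succ=(1,1,1) retry=(0,0,1)
step 9 (T1 LOAD): counter=8 r=(8,5,6) succ=(1,1,1) retry=(0,0,1)
step 10 (T3 LOAD): counter=8 r=(8,5,8) succ=(1,1,1) retry=(0,0,1)
step 11 (T3 CAS): counter=9 r=(8,5,8) succ=(1,1,2) retry=(0,0,1)
step 12 (T1 CAS): counter=9 r=(8,5,8) succ=(1,1,2) retry=(1,0,1)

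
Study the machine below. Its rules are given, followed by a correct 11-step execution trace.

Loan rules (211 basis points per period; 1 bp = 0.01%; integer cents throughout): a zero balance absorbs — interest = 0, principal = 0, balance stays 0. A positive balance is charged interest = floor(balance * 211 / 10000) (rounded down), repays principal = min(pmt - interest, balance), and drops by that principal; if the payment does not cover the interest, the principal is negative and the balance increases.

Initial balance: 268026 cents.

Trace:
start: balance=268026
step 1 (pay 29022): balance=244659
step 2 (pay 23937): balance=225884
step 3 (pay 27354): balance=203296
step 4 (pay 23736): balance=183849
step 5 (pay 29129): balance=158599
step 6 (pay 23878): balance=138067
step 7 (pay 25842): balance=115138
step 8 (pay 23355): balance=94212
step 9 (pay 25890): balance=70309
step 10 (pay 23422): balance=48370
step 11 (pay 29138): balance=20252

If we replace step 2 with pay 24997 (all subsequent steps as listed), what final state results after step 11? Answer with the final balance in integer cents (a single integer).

18971

(re-executing from step 2 with the substitution; state before step 2: balance=244659)
step 2 (pay 24997): balance=224824
step 3 (pay 27354): balance=202213
step 4 (pay 23736): balance=182743
step 5 (pay 29129): balance=157469
step 6 (pay 23878): balance=136913
step 7 (pay 25842): balance=113959
step 8 (pay 23355): balance=93008
step 9 (pay 25890): balance=69080
step 10 (pay 23422): balance=47115
step 11 (pay 29138): balance=18971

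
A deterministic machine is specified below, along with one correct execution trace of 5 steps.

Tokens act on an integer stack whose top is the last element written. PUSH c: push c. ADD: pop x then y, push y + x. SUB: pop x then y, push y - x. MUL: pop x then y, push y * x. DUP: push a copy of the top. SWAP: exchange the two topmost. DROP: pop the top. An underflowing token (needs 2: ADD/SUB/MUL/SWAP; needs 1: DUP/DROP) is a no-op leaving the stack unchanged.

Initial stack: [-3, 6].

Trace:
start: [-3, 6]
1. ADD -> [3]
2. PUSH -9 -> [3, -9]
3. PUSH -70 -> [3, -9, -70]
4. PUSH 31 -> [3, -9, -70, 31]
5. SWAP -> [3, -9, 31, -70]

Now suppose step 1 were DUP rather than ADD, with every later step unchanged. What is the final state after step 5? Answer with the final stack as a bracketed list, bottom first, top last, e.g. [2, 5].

(re-executing from step 1 with the substitution; state before step 1: [-3, 6])
1. DUP -> [-3, 6, 6]
2. PUSH -9 -> [-3, 6, 6, -9]
3. PUSH -70 -> [-3, 6, 6, -9, -70]
4. PUSH 31 -> [-3, 6, 6, -9, -70, 31]
5. SWAP -> [-3, 6, 6, -9, 31, -70]

[-3, 6, 6, -9, 31, -70]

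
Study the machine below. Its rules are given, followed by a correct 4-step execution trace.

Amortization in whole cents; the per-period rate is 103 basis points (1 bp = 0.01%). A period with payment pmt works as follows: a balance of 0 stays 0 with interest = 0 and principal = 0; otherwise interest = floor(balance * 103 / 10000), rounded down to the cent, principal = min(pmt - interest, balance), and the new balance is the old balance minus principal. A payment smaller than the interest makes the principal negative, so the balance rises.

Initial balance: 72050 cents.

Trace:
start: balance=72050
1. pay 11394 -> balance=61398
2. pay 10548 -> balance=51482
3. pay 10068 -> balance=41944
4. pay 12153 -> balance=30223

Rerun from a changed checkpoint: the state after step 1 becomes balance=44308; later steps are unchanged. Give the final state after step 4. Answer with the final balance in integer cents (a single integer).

12599

state after step 1 := balance=44308
2. pay 10548 -> balance=34216
3. pay 10068 -> balance=24500
4. pay 12153 -> balance=12599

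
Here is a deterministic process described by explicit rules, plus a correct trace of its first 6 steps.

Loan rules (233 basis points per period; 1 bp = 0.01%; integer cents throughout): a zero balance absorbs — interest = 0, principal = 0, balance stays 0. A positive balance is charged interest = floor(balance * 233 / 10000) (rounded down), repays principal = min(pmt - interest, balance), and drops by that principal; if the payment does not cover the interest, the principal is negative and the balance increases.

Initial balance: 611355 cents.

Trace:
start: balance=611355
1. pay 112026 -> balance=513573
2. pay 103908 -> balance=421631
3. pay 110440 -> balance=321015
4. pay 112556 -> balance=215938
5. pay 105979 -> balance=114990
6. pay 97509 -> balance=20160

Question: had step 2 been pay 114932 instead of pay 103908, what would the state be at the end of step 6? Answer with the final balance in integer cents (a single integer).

8072

(re-executing from step 2 with the substitution; state before step 2: balance=513573)
2. pay 114932 -> balance=410607
3. pay 110440 -> balance=309734
4. pay 112556 -> balance=204394
5. pay 105979 -> balance=103177
6. pay 97509 -> balance=8072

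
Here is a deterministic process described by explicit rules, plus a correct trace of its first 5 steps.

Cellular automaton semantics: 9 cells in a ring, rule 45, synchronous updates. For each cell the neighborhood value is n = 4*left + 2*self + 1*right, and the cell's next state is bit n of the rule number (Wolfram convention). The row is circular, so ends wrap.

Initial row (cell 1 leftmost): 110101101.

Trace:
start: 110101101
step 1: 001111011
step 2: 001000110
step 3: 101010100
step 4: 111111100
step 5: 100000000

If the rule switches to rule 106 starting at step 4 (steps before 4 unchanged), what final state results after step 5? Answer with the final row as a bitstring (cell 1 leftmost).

(re-executing steps 4..5 under rule 106; state before step 4: 101010100)
step 4: 010101001
step 5: 101010010

101010010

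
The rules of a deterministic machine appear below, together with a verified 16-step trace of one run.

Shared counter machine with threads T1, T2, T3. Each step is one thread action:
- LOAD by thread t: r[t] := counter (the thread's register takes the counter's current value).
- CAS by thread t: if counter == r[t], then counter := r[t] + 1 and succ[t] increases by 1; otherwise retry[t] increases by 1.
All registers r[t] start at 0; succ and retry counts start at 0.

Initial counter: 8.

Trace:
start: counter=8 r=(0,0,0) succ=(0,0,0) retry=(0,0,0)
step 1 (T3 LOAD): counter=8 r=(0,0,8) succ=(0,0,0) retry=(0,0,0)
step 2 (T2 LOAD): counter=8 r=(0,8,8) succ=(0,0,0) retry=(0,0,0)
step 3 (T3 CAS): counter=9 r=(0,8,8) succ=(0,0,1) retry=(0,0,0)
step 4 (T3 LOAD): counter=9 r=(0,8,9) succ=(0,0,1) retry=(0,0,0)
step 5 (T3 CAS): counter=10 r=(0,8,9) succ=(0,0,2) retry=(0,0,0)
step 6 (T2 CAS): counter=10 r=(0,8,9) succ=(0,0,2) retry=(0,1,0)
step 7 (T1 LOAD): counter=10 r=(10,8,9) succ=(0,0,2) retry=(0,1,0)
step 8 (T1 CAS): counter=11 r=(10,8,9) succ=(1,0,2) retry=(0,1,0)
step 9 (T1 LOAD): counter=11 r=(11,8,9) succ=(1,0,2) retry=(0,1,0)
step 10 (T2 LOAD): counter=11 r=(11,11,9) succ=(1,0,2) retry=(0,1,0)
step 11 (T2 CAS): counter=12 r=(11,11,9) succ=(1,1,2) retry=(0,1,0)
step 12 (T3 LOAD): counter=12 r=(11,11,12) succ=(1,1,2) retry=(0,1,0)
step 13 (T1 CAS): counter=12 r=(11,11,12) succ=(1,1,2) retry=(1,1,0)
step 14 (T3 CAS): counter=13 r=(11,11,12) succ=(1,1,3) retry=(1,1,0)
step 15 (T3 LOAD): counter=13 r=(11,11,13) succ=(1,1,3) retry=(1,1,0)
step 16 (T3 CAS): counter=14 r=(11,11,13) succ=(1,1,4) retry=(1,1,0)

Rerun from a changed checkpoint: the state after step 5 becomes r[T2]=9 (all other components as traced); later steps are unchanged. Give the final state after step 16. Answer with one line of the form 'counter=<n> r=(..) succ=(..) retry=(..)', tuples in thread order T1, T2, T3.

state after step 5 := counter=10 r=(0,9,9) succ=(0,0,2) retry=(0,0,0)
step 6 (T2 CAS): counter=10 r=(0,9,9) succ=(0,0,2) retry=(0,1,0)
step 7 (T1 LOAD): counter=10 r=(10,9,9) succ=(0,0,2) retry=(0,1,0)
step 8 (T1 CAS): counter=11 r=(10,9,9) succ=(1,0,2) retry=(0,1,0)
step 9 (T1 LOAD): counter=11 r=(11,9,9) succ=(1,0,2) retry=(0,1,0)
step 10 (T2 LOAD): counter=11 r=(11,11,9) succ=(1,0,2) retry=(0,1,0)
step 11 (T2 CAS): counter=12 r=(11,11,9) succ=(1,1,2) retry=(0,1,0)
step 12 (T3 LOAD): counter=12 r=(11,11,12) succ=(1,1,2) retry=(0,1,0)
step 13 (T1 CAS): counter=12 r=(11,11,12) succ=(1,1,2) retry=(1,1,0)
step 14 (T3 CAS): counter=13 r=(11,11,12) succ=(1,1,3) retry=(1,1,0)
step 15 (T3 LOAD): counter=13 r=(11,11,13) succ=(1,1,3) retry=(1,1,0)
step 16 (T3 CAS): counter=14 r=(11,11,13) succ=(1,1,4) retry=(1,1,0)

counter=14 r=(11,11,13) succ=(1,1,4) retry=(1,1,0)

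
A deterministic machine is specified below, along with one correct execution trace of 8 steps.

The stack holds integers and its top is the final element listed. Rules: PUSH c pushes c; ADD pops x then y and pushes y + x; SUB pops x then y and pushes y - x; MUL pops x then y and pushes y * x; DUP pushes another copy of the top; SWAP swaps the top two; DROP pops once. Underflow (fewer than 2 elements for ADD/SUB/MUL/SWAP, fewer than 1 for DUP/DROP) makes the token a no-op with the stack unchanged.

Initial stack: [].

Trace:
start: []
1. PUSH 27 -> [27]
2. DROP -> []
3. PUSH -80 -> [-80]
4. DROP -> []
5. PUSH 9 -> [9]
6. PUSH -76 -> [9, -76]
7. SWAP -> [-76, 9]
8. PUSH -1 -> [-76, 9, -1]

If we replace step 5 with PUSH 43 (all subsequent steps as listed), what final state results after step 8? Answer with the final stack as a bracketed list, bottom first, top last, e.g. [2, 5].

(re-executing from step 5 with the substitution; state before step 5: [])
5. PUSH 43 -> [43]
6. PUSH -76 -> [43, -76]
7. SWAP -> [-76, 43]
8. PUSH -1 -> [-76, 43, -1]

[-76, 43, -1]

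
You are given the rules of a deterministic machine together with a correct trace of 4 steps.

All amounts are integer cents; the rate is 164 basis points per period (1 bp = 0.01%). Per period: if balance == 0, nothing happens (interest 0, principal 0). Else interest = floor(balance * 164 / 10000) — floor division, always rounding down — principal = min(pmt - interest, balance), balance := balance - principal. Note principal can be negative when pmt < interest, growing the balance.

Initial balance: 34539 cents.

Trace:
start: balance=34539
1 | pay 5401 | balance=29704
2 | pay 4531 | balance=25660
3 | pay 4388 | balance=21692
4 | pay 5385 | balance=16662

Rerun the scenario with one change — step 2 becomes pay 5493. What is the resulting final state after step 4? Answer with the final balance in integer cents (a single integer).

(re-executing from step 2 with the substitution; state before step 2: balance=29704)
2 | pay 5493 | balance=24698
3 | pay 4388 | balance=20715
4 | pay 5385 | balance=15669

15669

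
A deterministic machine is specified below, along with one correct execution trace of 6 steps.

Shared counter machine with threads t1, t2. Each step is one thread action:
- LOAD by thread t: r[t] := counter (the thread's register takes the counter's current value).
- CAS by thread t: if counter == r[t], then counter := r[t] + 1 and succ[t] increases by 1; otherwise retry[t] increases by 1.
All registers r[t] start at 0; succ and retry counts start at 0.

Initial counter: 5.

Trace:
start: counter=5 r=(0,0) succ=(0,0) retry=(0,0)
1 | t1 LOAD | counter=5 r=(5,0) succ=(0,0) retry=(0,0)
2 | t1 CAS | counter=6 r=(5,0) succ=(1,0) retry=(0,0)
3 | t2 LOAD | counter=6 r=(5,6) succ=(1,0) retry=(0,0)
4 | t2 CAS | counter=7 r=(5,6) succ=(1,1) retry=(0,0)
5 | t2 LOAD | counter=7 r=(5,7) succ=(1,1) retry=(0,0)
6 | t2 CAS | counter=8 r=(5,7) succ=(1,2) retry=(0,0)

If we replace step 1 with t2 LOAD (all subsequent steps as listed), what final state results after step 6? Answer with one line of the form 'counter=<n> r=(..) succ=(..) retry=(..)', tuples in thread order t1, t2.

(re-executing from step 1 with the substitution; state before step 1: counter=5 r=(0,0) succ=(0,0) retry=(0,0))
1 | t2 LOAD | counter=5 r=(0,5) succ=(0,0) retry=(0,0)
2 | t1 CAS | counter=5 r=(0,5) succ=(0,0) retry=(1,0)
3 | t2 LOAD | counter=5 r=(0,5) succ=(0,0) retry=(1,0)
4 | t2 CAS | counter=6 r=(0,5) succ=(0,1) retry=(1,0)
5 | t2 LOAD | counter=6 r=(0,6) succ=(0,1) retry=(1,0)
6 | t2 CAS | counter=7 r=(0,6) succ=(0,2) retry=(1,0)

counter=7 r=(0,6) succ=(0,2) retry=(1,0)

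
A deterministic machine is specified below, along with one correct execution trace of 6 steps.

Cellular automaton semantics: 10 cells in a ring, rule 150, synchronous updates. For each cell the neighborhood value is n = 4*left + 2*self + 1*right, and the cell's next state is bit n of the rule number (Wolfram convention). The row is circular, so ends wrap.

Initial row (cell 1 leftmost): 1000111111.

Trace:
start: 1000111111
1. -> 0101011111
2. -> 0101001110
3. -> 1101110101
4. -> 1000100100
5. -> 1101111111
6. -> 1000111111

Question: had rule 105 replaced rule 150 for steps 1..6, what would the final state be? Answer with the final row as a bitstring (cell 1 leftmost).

(re-executing steps 1..6 under rule 105; state before step 1: 1000111111)
1. -> 1010100000
2. -> 0101001110
3. -> 0010001010
4. -> 1000100100
5. -> 0010000000
6. -> 1000111111

1000111111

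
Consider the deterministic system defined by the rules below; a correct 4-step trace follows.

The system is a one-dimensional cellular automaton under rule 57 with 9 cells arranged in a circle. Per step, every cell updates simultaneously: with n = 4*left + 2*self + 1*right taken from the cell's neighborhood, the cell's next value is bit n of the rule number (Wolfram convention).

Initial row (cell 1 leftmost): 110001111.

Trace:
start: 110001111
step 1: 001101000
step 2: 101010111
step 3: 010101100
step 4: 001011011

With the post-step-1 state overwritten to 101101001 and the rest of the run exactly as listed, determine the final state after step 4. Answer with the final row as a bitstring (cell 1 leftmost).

state after step 1 := 101101001
step 2: 011010101
step 3: 110101010
step 4: 101010101

101010101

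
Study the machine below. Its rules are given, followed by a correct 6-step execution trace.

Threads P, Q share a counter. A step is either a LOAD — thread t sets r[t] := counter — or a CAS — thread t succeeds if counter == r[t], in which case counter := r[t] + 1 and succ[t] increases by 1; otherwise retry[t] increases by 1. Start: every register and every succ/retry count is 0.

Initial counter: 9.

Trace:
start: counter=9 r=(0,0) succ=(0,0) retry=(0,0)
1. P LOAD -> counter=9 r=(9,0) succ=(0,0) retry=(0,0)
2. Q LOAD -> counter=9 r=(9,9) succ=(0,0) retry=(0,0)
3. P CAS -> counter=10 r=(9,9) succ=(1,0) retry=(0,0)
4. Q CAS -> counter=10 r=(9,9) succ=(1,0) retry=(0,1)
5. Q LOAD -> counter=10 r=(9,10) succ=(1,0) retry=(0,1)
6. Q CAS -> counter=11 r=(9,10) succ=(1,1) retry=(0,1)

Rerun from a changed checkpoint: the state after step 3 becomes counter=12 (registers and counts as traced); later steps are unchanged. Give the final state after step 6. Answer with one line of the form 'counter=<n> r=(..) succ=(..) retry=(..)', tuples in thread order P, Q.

state after step 3 := counter=12 r=(9,9) succ=(1,0) retry=(0,0)
4. Q CAS -> counter=12 r=(9,9) succ=(1,0) retry=(0,1)
5. Q LOAD -> counter=12 r=(9,12) succ=(1,0) retry=(0,1)
6. Q CAS -> counter=13 r=(9,12) succ=(1,1) retry=(0,1)

counter=13 r=(9,12) succ=(1,1) retry=(0,1)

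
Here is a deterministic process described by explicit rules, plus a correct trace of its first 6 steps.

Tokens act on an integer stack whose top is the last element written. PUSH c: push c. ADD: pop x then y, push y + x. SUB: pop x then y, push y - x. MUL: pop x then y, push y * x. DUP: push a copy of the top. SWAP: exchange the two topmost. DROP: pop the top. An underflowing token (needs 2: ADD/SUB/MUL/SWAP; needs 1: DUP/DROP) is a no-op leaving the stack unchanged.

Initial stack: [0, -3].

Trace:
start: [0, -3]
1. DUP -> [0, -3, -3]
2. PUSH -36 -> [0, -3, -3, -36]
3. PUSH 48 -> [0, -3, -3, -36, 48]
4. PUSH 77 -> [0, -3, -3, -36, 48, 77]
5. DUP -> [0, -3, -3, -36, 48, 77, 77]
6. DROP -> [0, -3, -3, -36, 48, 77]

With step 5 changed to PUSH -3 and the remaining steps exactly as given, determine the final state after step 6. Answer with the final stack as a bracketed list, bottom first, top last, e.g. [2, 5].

(re-executing from step 5 with the substitution; state before step 5: [0, -3, -3, -36, 48, 77])
5. PUSH -3 -> [0, -3, -3, -36, 48, 77, -3]
6. DROP -> [0, -3, -3, -36, 48, 77]

[0, -3, -3, -36, 48, 77]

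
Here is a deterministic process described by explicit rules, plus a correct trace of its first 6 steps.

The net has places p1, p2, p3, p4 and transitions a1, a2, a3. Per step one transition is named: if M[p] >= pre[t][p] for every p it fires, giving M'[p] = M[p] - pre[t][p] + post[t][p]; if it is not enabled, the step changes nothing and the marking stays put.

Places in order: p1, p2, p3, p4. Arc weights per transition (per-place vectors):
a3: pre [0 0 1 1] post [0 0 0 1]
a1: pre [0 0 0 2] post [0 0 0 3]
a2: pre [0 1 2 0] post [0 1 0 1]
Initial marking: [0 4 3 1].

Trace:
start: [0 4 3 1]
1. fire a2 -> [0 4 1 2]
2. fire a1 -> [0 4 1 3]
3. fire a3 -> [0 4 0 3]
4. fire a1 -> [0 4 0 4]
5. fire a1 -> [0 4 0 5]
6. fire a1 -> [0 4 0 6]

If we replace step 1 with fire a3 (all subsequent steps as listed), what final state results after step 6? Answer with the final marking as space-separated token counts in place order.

(re-executing from step 1 with the substitution; state before step 1: [0 4 3 1])
1. fire a3 -> [0 4 2 1]
2. fire a1 -> [0 4 2 1]
3. fire a3 -> [0 4 1 1]
4. fire a1 -> [0 4 1 1]
5. fire a1 -> [0 4 1 1]
6. fire a1 -> [0 4 1 1]

0 4 1 1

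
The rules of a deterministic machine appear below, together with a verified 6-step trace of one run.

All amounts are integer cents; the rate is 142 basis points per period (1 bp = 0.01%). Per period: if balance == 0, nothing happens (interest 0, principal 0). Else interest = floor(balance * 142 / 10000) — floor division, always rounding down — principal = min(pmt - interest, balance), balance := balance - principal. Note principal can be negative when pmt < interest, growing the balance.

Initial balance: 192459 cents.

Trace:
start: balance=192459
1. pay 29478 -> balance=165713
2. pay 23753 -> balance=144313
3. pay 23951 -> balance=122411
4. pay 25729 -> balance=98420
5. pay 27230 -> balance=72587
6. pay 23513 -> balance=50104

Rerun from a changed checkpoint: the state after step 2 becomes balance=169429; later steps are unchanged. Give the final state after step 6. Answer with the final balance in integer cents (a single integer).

state after step 2 := balance=169429
3. pay 23951 -> balance=147883
4. pay 25729 -> balance=124253
5. pay 27230 -> balance=98787
6. pay 23513 -> balance=76676

76676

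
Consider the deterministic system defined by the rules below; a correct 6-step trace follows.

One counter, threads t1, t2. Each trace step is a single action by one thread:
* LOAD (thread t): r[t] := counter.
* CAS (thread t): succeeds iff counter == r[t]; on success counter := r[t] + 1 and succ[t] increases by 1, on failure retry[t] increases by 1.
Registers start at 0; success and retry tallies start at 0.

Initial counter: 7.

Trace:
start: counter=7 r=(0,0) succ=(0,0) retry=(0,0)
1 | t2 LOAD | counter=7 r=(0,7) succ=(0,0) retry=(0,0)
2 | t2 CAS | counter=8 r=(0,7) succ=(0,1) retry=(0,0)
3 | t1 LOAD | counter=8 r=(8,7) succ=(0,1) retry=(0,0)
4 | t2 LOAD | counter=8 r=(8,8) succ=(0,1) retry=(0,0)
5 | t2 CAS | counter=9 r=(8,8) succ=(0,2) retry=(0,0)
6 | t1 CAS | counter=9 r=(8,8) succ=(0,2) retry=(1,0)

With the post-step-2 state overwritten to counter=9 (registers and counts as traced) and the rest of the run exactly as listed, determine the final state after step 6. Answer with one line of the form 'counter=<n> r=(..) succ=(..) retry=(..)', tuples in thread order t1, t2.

counter=10 r=(9,9) succ=(0,2) retry=(1,0)

state after step 2 := counter=9 r=(0,7) succ=(0,1) retry=(0,0)
3 | t1 LOAD | counter=9 r=(9,7) succ=(0,1) retry=(0,0)
4 | t2 LOAD | counter=9 r=(9,9) succ=(0,1) retry=(0,0)
5 | t2 CAS | counter=10 r=(9,9) succ=(0,2) retry=(0,0)
6 | t1 CAS | counter=10 r=(9,9) succ=(0,2) retry=(1,0)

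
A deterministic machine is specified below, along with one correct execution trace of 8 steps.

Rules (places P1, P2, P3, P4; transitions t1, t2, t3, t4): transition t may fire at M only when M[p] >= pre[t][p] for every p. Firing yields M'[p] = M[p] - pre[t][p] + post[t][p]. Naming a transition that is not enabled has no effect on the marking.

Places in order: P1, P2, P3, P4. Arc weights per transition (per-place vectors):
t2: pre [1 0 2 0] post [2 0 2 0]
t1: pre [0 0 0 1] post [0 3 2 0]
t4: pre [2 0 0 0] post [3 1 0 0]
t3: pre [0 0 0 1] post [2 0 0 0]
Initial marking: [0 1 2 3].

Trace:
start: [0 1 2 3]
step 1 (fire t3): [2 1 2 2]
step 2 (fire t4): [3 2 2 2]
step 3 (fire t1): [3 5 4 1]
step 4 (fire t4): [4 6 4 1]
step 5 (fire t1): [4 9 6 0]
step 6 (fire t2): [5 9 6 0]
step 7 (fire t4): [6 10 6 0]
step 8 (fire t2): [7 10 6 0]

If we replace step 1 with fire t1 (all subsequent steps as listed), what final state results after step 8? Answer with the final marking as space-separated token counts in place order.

(re-executing from step 1 with the substitution; state before step 1: [0 1 2 3])
step 1 (fire t1): [0 4 4 2]
step 2 (fire t4): [0 4 4 2]
step 3 (fire t1): [0 7 6 1]
step 4 (fire t4): [0 7 6 1]
step 5 (fire t1): [0 10 8 0]
step 6 (fire t2): [0 10 8 0]
step 7 (fire t4): [0 10 8 0]
step 8 (fire t2): [0 10 8 0]

0 10 8 0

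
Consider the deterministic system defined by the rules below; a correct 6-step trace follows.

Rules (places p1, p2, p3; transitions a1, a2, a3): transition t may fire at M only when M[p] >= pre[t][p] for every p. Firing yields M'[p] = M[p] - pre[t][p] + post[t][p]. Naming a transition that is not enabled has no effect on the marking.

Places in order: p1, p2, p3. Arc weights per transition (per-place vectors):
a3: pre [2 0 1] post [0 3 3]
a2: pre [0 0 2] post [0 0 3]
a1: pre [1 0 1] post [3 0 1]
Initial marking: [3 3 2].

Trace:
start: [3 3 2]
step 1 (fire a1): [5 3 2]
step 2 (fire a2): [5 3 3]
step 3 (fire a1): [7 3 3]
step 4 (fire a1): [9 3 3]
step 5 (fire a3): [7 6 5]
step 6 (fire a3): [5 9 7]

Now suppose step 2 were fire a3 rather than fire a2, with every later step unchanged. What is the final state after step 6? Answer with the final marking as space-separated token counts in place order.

(re-executing from step 2 with the substitution; state before step 2: [5 3 2])
step 2 (fire a3): [3 6 4]
step 3 (fire a1): [5 6 4]
step 4 (fire a1): [7 6 4]
step 5 (fire a3): [5 9 6]
step 6 (fire a3): [3 12 8]

3 12 8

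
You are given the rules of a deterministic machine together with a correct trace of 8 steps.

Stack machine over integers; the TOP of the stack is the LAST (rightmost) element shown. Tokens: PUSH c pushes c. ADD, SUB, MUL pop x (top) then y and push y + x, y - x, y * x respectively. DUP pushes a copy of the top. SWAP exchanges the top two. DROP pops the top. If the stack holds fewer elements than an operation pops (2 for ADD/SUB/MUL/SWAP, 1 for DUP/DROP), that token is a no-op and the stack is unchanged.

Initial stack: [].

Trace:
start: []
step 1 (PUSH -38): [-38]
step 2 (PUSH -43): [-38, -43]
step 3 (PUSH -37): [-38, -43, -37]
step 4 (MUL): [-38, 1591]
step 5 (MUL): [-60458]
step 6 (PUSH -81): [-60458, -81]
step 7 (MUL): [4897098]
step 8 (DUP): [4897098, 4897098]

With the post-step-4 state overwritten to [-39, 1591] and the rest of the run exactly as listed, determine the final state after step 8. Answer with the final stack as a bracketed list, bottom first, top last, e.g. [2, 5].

state after step 4 := [-39, 1591]
step 5 (MUL): [-62049]
step 6 (PUSH -81): [-62049, -81]
step 7 (MUL): [5025969]
step 8 (DUP): [5025969, 5025969]

[5025969, 5025969]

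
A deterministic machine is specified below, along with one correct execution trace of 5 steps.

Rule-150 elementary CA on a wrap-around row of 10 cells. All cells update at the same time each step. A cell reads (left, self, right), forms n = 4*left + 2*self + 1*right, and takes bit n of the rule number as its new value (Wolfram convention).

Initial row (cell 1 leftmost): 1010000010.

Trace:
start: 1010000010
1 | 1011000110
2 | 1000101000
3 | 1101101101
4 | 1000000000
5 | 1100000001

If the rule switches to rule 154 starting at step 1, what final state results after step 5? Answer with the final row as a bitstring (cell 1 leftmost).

(re-executing steps 1..5 under rule 154; state before step 1: 1010000010)
1 | 0001000100
2 | 0010101010
3 | 0100000001
4 | 0010000010
5 | 0101000101

0101000101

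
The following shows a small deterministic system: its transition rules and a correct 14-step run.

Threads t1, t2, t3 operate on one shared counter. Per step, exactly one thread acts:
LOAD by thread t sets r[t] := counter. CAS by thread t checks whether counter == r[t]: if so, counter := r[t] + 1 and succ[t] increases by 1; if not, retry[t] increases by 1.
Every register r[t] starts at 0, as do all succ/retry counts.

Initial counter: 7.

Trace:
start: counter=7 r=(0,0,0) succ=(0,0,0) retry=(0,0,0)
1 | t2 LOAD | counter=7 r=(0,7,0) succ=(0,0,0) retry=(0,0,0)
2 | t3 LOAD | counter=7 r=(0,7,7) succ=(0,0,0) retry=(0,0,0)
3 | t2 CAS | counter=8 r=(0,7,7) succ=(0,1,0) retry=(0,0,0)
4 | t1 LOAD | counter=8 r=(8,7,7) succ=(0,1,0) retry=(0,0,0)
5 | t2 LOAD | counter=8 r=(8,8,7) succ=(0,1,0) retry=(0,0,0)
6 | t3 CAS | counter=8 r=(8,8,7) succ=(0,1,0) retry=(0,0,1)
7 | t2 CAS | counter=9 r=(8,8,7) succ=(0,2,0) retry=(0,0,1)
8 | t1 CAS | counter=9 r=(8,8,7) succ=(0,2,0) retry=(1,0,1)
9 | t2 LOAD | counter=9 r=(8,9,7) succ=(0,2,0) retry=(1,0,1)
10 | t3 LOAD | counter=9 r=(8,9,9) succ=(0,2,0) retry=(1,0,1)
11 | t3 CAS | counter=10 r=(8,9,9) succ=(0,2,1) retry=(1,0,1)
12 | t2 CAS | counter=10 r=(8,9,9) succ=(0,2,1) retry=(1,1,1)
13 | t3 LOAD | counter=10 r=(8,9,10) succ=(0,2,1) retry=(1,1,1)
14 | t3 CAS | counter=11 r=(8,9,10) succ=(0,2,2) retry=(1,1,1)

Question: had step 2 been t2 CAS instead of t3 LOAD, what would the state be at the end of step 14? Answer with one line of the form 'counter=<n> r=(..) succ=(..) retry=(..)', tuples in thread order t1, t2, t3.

(re-executing from step 2 with the substitution; state before step 2: counter=7 r=(0,7,0) succ=(0,0,0) retry=(0,0,0))
2 | t2 CAS | counter=8 r=(0,7,0) succ=(0,1,0) retry=(0,0,0)
3 | t2 CAS | counter=8 r=(0,7,0) succ=(0,1,0) retry=(0,1,0)
4 | t1 LOAD | counter=8 r=(8,7,0) succ=(0,1,0) retry=(0,1,0)
5 | t2 LOAD | counter=8 r=(8,8,0) succ=(0,1,0) retry=(0,1,0)
6 | t3 CAS | counter=8 r=(8,8,0) succ=(0,1,0) retry=(0,1,1)
7 | t2 CAS | counter=9 r=(8,8,0) succ=(0,2,0) retry=(0,1,1)
8 | t1 CAS | counter=9 r=(8,8,0) succ=(0,2,0) retry=(1,1,1)
9 | t2 LOAD | counter=9 r=(8,9,0) succ=(0,2,0) retry=(1,1,1)
10 | t3 LOAD | counter=9 r=(8,9,9) succ=(0,2,0) retry=(1,1,1)
11 | t3 CAS | counter=10 r=(8,9,9) succ=(0,2,1) retry=(1,1,1)
12 | t2 CAS | counter=10 r=(8,9,9) succ=(0,2,1) retry=(1,2,1)
13 | t3 LOAD | counter=10 r=(8,9,10) succ=(0,2,1) retry=(1,2,1)
14 | t3 CAS | counter=11 r=(8,9,10) succ=(0,2,2) retry=(1,2,1)

counter=11 r=(8,9,10) succ=(0,2,2) retry=(1,2,1)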